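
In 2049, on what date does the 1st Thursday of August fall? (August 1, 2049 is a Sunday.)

August 5, 2049

August 2049 begins on a Sunday, so the first Thursday is August 5 (4 days later).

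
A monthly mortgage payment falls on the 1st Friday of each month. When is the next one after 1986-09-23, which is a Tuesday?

1986-10-03

September 1986 starts on a Monday, so its 1st Friday is 1986-09-05 (4 days in).
That is not after 1986-09-23, so look at October 1986.
October 1986 starts on a Wednesday, so its 1st Friday is 1986-10-03 (2 days in).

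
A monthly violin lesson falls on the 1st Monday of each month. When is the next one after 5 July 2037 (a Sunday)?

6 July 2037

July 2037 starts on a Wednesday, so its 1st Monday is 6 July 2037 (5 days in).
6 July 2037 is after 5 July 2037, so that is the next one.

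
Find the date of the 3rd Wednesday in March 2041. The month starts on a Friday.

March 2041 begins on a Friday, so the first Wednesday is March 6 (5 days later).
The 3rd Wednesday is 2 weeks later: 6 + 14 = 20.

March 20, 2041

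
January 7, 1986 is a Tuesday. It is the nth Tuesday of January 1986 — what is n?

Day 7 falls in week ⌈7/7⌉ of the month.
Days 1–7 hold the 1st Tuesday, 8–14 the 2nd, 15–21 the 3rd, 22–28 the 4th, 29–31 the 5th.
7 is in the range for the 1st.

1st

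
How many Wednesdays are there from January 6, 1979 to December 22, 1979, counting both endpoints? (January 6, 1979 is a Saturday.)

50

January 6, 1979 is a Saturday; the first Wednesday on or after it is January 10, 1979 (4 days later).
From January 10, 1979 to December 22, 1979: 21 + 28 + 31 + 30 + 31 + 30 + 31 + 31 + 30 + 31 + 30 + 22 = 346 days (rest of January, February, March, April, May, June, July, August, September, October, November, December).
346 ÷ 7 = 49 full weeks with remainder 3, so 49 more Wednesdays after the first → 50.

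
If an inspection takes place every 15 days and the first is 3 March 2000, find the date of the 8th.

16 June 2000

The 8th occurrence is 7 intervals after the first: 7 × 15 = 105 days after 3 March 2000.
March has 31 days — 28 days to the end of March leaves 77.
April has 30 days (47 left).
May has 31 days (16 left).
16 days into June → 16 June 2000.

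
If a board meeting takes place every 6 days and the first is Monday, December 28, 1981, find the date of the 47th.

The 47th occurrence is 46 intervals after the first: 46 × 6 = 276 days after December 28, 1981.
December has 31 days — 3 days to the end of December leaves 273.
January has 31 days (242 left).
February has 28 days (214 left).
March has 31 days (183 left).
April has 30 days (153 left).
May has 31 days (122 left).
June has 30 days (92 left).
July has 31 days (61 left).
August has 31 days (30 left).
30 days into September → September 30, 1982.

September 30, 1982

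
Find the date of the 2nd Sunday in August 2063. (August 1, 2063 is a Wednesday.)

August 2063 begins on a Wednesday, so the first Sunday is August 5 (4 days later).
The 2nd Sunday is 1 weeks later: 5 + 7 = 12.

2063-08-12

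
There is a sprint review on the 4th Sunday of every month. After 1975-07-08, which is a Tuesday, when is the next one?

1975-07-27

July 1975 starts on a Tuesday; its first Sunday is the 6th, so the 4th Sunday is the 27th — 1975-07-27.
1975-07-27 is after 1975-07-08, so that is the next one.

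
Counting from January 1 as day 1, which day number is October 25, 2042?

298

Days in months before October: 31 + 28 + 31 + 30 + 31 + 30 + 31 + 31 + 30 = 273.
Plus 25 days into October → day 298.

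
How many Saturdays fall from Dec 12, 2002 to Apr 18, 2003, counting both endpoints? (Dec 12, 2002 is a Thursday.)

18

Dec 12, 2002 is a Thursday; the first Saturday on or after it is Dec 14, 2002 (2 days later).
From Dec 14, 2002 to Apr 18, 2003: 17 + 31 + 28 + 31 + 18 = 125 days (rest of Dec, Jan, Feb, Mar, Apr).
125 ÷ 7 = 17 full weeks with remainder 6, so 17 more Saturdays after the first → 18.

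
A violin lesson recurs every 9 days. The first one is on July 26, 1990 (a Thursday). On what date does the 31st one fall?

April 22, 1991

The 31st occurrence is 30 intervals after the first: 30 × 9 = 270 days after July 26, 1990.
July has 31 days — 5 days to the end of July leaves 265.
August has 31 days (234 left).
September has 30 days (204 left).
October has 31 days (173 left).
November has 30 days (143 left).
December has 31 days (112 left).
January has 31 days (81 left).
February has 28 days (53 left).
March has 31 days (22 left).
22 days into April → April 22, 1991.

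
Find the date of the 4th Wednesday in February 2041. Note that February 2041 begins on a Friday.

February 2041 begins on a Friday, so the first Wednesday is February 6 (5 days later).
The 4th Wednesday is 3 weeks later: 6 + 21 = 27.

February 27, 2041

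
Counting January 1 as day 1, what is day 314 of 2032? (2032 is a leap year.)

January has 31 days (314 − 31 = 283 remain).
February has 29 days (283 − 29 = 254 remain).
March has 31 days (254 − 31 = 223 remain).
April has 30 days (223 − 30 = 193 remain).
May has 31 days (193 − 31 = 162 remain).
June has 30 days (162 − 30 = 132 remain).
July has 31 days (132 − 31 = 101 remain).
August has 31 days (101 − 31 = 70 remain).
September has 30 days (70 − 30 = 40 remain).
October has 31 days (40 − 31 = 9 remain).
9 into November → November 9.

November 9, 2032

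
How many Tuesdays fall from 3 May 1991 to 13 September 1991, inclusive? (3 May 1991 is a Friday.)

19

3 May 1991 is a Friday; the first Tuesday on or after it is 7 May 1991 (4 days later).
From 7 May 1991 to 13 September 1991: 24 + 30 + 31 + 31 + 13 = 129 days (rest of May, June, July, August, September).
129 ÷ 7 = 18 full weeks with remainder 3, so 18 more Tuesdays after the first → 19.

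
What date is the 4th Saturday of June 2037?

The first Saturday of June 2037 is June 6.
The 4th Saturday is 3 weeks later: 6 + 21 = 27.

2037-06-27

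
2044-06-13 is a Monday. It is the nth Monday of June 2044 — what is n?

2nd

Day 13 falls in week ⌈13/7⌉ of the month.
Days 1–7 hold the 1st Monday, 8–14 the 2nd, 15–21 the 3rd, 22–28 the 4th, 29–31 the 5th.
13 is in the range for the 2nd.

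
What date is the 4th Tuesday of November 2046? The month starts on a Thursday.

November 2046 begins on a Thursday, so the first Tuesday is November 6 (5 days later).
The 4th Tuesday is 3 weeks later: 6 + 21 = 27.

27 November 2046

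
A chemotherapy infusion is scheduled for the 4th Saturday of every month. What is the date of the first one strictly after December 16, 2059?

December 27, 2059

December 2059 starts on a Monday; its first Saturday is the 6th, so the 4th Saturday is the 27th — December 27, 2059.
December 27, 2059 is after December 16, 2059, so that is the next one.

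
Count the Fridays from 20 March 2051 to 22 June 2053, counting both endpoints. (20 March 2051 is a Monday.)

118

20 March 2051 is a Monday; the first Friday on or after it is 24 March 2051 (4 days later).
From 24 March 2051 to 22 June 2053: 282 + 366 + 173 = 821 days (rest of 2051, 2052, to 22 June 2053 in 2053).
821 ÷ 7 = 117 full weeks with remainder 2, so 117 more Fridays after the first → 118.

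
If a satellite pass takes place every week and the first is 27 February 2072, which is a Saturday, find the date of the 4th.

19 March 2072

The 4th occurrence is 3 intervals after the first: 3 × 7 = 21 days after 27 February 2072.
February has 29 days — 2 days to the end of February leaves 19.
19 days into March → 19 March 2072.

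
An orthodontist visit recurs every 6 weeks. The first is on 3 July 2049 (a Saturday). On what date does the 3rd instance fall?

25 September 2049

The 3rd occurrence is 2 intervals after the first: 2 × 42 = 84 days after 3 July 2049.
July has 31 days — 28 days to the end of July leaves 56.
August has 31 days (25 left).
25 days into September → 25 September 2049.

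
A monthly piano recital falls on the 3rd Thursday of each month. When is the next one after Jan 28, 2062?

Jan 2062 starts on a Sunday; its first Thursday is the 5th, so the 3rd Thursday is the 19th — Jan 19, 2062.
That is not after Jan 28, 2062, so look at Feb 2062.
Feb 2062 starts on a Wednesday; its first Thursday is the 2nd, so the 3rd Thursday is the 16th — Feb 16, 2062.

Feb 16, 2062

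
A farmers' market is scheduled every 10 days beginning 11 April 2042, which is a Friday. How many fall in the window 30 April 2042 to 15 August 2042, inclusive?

Occurrences land 10·i days after 11 April 2042 for i = 0, 1, 2, …
30 April 2042 is 19 days after the start; 19 ÷ 10 = 1 remainder 9; since the remainder is 9, round up to i = 2. First occurrence in the window: #3 on 1 May 2042 (2×10 = 20 days in).
15 August 2042 is 126 days after the start; 126 ÷ 10 = 12 remainder 6. Last occurrence in the window: #13 on 9 August 2042.
Occurrences #3 through #13: 11 in total.

11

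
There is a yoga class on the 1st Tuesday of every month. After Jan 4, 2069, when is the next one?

Feb 5, 2069

Jan 2069 starts on a Tuesday, so its 1st Tuesday is Jan 1, 2069.
That is not after Jan 4, 2069, so look at Feb 2069.
Feb 2069 starts on a Friday, so its 1st Tuesday is Feb 5, 2069 (4 days in).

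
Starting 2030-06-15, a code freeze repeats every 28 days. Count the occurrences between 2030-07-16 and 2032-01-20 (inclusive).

19

Occurrences land 28·i days after 2030-06-15 for i = 0, 1, 2, …
2030-07-16 is 31 days after the start; 31 ÷ 28 = 1 remainder 3; since the remainder is 3, round up to i = 2. First occurrence in the window: #3 on 2030-08-10 (2×28 = 56 days in).
2032-01-20 is 584 days after the start; 584 ÷ 28 = 20 remainder 24. Last occurrence in the window: #21 on 2031-12-27.
Occurrences #3 through #21: 19 in total.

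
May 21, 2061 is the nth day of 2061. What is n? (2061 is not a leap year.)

141

Days in months before May: 31 + 28 + 31 + 30 = 120.
Plus 21 days into May → day 141.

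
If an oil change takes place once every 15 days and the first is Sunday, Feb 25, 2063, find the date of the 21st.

The 21st occurrence is 20 intervals after the first: 20 × 15 = 300 days after Feb 25, 2063.
Feb has 28 days — 3 days to the end of Feb leaves 297.
Mar has 31 days (266 left).
Apr has 30 days (236 left).
May has 31 days (205 left).
Jun has 30 days (175 left).
Jul has 31 days (144 left).
Aug has 31 days (113 left).
Sep has 30 days (83 left).
Oct has 31 days (52 left).
Nov has 30 days (22 left).
22 days into Dec → Dec 22, 2063.

Dec 22, 2063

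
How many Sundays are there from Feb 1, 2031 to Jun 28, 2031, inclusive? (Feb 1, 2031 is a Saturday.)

21

Feb 1, 2031 is a Saturday; the first Sunday on or after it is Feb 2, 2031 (1 day later).
From Feb 2, 2031 to Jun 28, 2031: 26 + 31 + 30 + 31 + 28 = 146 days (rest of Feb, Mar, Apr, May, Jun).
146 ÷ 7 = 20 full weeks with remainder 6, so 20 more Sundays after the first → 21.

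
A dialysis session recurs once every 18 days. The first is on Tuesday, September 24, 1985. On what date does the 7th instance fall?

The 7th occurrence is 6 intervals after the first: 6 × 18 = 108 days after September 24, 1985.
September has 30 days — 6 days to the end of September leaves 102.
October has 31 days (71 left).
November has 30 days (41 left).
December has 31 days (10 left).
10 days into January → January 10, 1986.

January 10, 1986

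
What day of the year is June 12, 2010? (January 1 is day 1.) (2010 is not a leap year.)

163

Days in months before June: 31 + 28 + 31 + 30 + 31 = 151.
Plus 12 days into June → day 163.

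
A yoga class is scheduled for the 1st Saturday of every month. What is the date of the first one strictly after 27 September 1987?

3 October 1987

September 1987 starts on a Tuesday, so its 1st Saturday is 5 September 1987 (4 days in).
That is not after 27 September 1987, so look at October 1987.
October 1987 starts on a Thursday, so its 1st Saturday is 3 October 1987 (2 days in).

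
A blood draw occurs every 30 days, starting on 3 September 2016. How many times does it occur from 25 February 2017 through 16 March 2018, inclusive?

13

Occurrences land 30·i days after 3 September 2016 for i = 0, 1, 2, …
25 February 2017 is 175 days after the start; 175 ÷ 30 = 5 remainder 25; since the remainder is 25, round up to i = 6. First occurrence in the window: #7 on 2 March 2017 (6×30 = 180 days in).
16 March 2018 is 559 days after the start; 559 ÷ 30 = 18 remainder 19. Last occurrence in the window: #19 on 25 February 2018.
Occurrences #7 through #19: 13 in total.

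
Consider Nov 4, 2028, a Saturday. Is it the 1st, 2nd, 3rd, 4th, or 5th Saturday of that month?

Day 4 falls in week ⌈4/7⌉ of the month.
Days 1–7 hold the 1st Saturday, 8–14 the 2nd, 15–21 the 3rd, 22–28 the 4th, 29–31 the 5th.
4 is in the range for the 1st.

1st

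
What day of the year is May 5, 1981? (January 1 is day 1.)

125

Days in months before May: 31 + 28 + 31 + 30 = 120.
Plus 5 days into May → day 125.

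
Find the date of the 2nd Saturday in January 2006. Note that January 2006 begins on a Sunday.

January 14, 2006

January 2006 begins on a Sunday, so the first Saturday is January 7 (6 days later).
The 2nd Saturday is 1 weeks later: 7 + 7 = 14.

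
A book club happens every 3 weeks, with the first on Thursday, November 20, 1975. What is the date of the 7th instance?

March 25, 1976

The 7th occurrence is 6 intervals after the first: 6 × 21 = 126 days after November 20, 1975.
November has 30 days — 10 days to the end of November leaves 116.
December has 31 days (85 left).
January has 31 days (54 left).
February has 29 days (25 left).
25 days into March → March 25, 1976.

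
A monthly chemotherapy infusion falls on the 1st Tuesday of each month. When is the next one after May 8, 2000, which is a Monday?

May 2000 starts on a Monday, so its 1st Tuesday is May 2, 2000 (1 day in).
That is not after May 8, 2000, so look at Jun 2000.
Jun 2000 starts on a Thursday, so its 1st Tuesday is Jun 6, 2000 (5 days in).

Jun 6, 2000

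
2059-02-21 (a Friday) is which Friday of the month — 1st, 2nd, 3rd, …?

3rd

Day 21 falls in week ⌈21/7⌉ of the month.
Days 1–7 hold the 1st Friday, 8–14 the 2nd, 15–21 the 3rd, 22–28 the 4th, 29–31 the 5th.
21 is in the range for the 3rd.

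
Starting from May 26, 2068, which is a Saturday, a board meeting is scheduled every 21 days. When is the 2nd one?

June 16, 2068

The 2nd occurrence is 1 interval after the first: 1 × 21 = 21 days after May 26, 2068.
May has 31 days — 5 days to the end of May leaves 16.
16 days into June → June 16, 2068.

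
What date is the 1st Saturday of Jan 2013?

Jan 2013 begins on a Tuesday, so the first Saturday is Jan 5 (4 days later).

Jan 5, 2013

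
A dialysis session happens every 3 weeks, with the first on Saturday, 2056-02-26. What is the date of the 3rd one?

The 3rd occurrence is 2 intervals after the first: 2 × 21 = 42 days after 2056-02-26.
February has 29 days — 3 days to the end of February leaves 39.
March has 31 days (8 left).
8 days into April → 2056-04-08.

2056-04-08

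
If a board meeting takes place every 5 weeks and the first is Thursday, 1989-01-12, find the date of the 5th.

The 5th occurrence is 4 intervals after the first: 4 × 35 = 140 days after 1989-01-12.
January has 31 days — 19 days to the end of January leaves 121.
February has 28 days (93 left).
March has 31 days (62 left).
April has 30 days (32 left).
May has 31 days (1 left).
1 day into June → 1989-06-01.

1989-06-01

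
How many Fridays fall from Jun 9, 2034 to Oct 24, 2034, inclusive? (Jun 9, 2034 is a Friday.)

Jun 9, 2034 is a Friday; the first Friday on or after it is Jun 9, 2034.
From Jun 9, 2034 to Oct 24, 2034: 21 + 31 + 31 + 30 + 24 = 137 days (rest of Jun, Jul, Aug, Sep, Oct).
137 ÷ 7 = 19 full weeks with remainder 4, so 19 more Fridays after the first → 20.

20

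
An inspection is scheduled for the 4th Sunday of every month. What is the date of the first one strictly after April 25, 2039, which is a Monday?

May 22, 2039

April 2039 starts on a Friday; its first Sunday is the 3rd, so the 4th Sunday is the 24th — April 24, 2039.
That is not after April 25, 2039, so look at May 2039.
May 2039 starts on a Sunday; its first Sunday is the 1st, so the 4th Sunday is the 22nd — May 22, 2039.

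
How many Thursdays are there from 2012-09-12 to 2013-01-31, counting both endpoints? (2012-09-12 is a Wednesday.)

21

2012-09-12 is a Wednesday; the first Thursday on or after it is 2012-09-13 (1 day later).
From 2012-09-13 to 2013-01-31: 17 + 31 + 30 + 31 + 31 = 140 days (rest of September, October, November, December, January).
140 ÷ 7 = 20 full weeks with remainder 0, so 20 more Thursdays after the first → 21.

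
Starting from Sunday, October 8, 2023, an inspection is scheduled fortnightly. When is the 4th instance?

November 19, 2023

The 4th occurrence is 3 intervals after the first: 3 × 14 = 42 days after October 8, 2023.
October has 31 days — 23 days to the end of October leaves 19.
19 days into November → November 19, 2023.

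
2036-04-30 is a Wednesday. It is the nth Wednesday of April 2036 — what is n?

5th

Day 30 falls in week ⌈30/7⌉ of the month.
Days 1–7 hold the 1st Wednesday, 8–14 the 2nd, 15–21 the 3rd, 22–28 the 4th, 29–31 the 5th.
30 is in the range for the 5th.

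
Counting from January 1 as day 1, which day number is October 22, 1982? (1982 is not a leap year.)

Days in months before October: 31 + 28 + 31 + 30 + 31 + 30 + 31 + 31 + 30 = 273.
Plus 22 days into October → day 295.

295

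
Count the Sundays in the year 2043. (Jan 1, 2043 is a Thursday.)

52

Jan 1, 2043 is a Thursday; the first Sunday on or after it is Jan 4, 2043 (3 days later).
From Jan 4, 2043 to Dec 31, 2043: 27 + 28 + 31 + 30 + 31 + 30 + 31 + 31 + 30 + 31 + 30 + 31 = 361 days (rest of Jan, Feb, Mar, Apr, May, Jun, Jul, Aug, Sep, Oct, Nov, Dec).
361 ÷ 7 = 51 full weeks with remainder 4, so 51 more Sundays after the first → 52.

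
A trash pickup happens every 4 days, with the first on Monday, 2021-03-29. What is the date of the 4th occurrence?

The 4th occurrence is 3 intervals after the first: 3 × 4 = 12 days after 2021-03-29.
March has 31 days — 2 days to the end of March leaves 10.
10 days into April → 2021-04-10.

2021-04-10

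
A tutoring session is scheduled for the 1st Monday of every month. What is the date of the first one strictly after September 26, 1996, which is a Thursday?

September 1996 starts on a Sunday, so its 1st Monday is September 2, 1996 (1 day in).
That is not after September 26, 1996, so look at October 1996.
October 1996 starts on a Tuesday, so its 1st Monday is October 7, 1996 (6 days in).

October 7, 1996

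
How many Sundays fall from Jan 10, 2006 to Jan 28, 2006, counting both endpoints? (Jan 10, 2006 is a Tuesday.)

2

Jan 10, 2006 is a Tuesday; the first Sunday on or after it is Jan 15, 2006 (5 days later).
From Jan 15, 2006 to Jan 28, 2006 is 28 − 15 = 13 days.
13 ÷ 7 = 1 full weeks with remainder 6, so 1 more Sundays after the first → 2.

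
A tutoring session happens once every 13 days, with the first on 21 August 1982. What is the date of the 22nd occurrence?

21 May 1983

The 22nd occurrence is 21 intervals after the first: 21 × 13 = 273 days after 21 August 1982.
August has 31 days — 10 days to the end of August leaves 263.
September has 30 days (233 left).
October has 31 days (202 left).
November has 30 days (172 left).
December has 31 days (141 left).
January has 31 days (110 left).
February has 28 days (82 left).
March has 31 days (51 left).
April has 30 days (21 left).
21 days into May → 21 May 1983.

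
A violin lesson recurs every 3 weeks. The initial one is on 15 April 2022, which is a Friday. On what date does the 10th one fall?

21 October 2022

The 10th occurrence is 9 intervals after the first: 9 × 21 = 189 days after 15 April 2022.
April has 30 days — 15 days to the end of April leaves 174.
May has 31 days (143 left).
June has 30 days (113 left).
July has 31 days (82 left).
August has 31 days (51 left).
September has 30 days (21 left).
21 days into October → 21 October 2022.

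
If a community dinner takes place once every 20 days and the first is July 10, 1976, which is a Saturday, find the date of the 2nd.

July 30, 1976

The 2nd occurrence is 1 interval after the first: 1 × 20 = 20 days after July 10, 1976.
20 days later is July 30, 1976.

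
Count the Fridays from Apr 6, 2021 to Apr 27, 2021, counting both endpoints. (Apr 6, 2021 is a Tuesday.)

Apr 6, 2021 is a Tuesday; the first Friday on or after it is Apr 9, 2021 (3 days later).
From Apr 9, 2021 to Apr 27, 2021 is 27 − 9 = 18 days.
18 ÷ 7 = 2 full weeks with remainder 4, so 2 more Fridays after the first → 3.

3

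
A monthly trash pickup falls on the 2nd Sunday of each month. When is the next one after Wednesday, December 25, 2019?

December 2019 starts on a Sunday; its first Sunday is the 1st, so the 2nd Sunday is the 8th — December 8, 2019.
That is not after December 25, 2019, so look at January 2020.
January 2020 starts on a Wednesday; its first Sunday is the 5th, so the 2nd Sunday is the 12th — January 12, 2020.

January 12, 2020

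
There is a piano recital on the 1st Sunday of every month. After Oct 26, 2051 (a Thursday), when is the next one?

Oct 2051 starts on a Sunday, so its 1st Sunday is Oct 1, 2051.
That is not after Oct 26, 2051, so look at Nov 2051.
Nov 2051 starts on a Wednesday, so its 1st Sunday is Nov 5, 2051 (4 days in).

Nov 5, 2051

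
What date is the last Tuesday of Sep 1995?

The first Tuesday of Sep 1995 is Sep 5.
Sep 1995 has 30 days. Adding weeks: 5, 12, 19, 26 — the last one ≤ 30 is the 26th.

Sep 26, 1995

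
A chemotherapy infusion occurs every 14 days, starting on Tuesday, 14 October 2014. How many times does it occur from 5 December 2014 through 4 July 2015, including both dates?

15

Occurrences land 14·i days after 14 October 2014 for i = 0, 1, 2, …
5 December 2014 is 52 days after the start; 52 ÷ 14 = 3 remainder 10; since the remainder is 10, round up to i = 4. First occurrence in the window: #5 on 9 December 2014 (4×14 = 56 days in).
4 July 2015 is 263 days after the start; 263 ÷ 14 = 18 remainder 11. Last occurrence in the window: #19 on 23 June 2015.
Occurrences #5 through #19: 15 in total.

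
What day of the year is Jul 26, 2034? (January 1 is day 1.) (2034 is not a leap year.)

Days in months before Jul: 31 + 28 + 31 + 30 + 31 + 30 = 181.
Plus 26 days into Jul → day 207.

207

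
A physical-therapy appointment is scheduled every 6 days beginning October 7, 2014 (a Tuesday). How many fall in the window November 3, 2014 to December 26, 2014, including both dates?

9

Occurrences land 6·i days after October 7, 2014 for i = 0, 1, 2, …
November 3, 2014 is 27 days after the start; 27 ÷ 6 = 4 remainder 3; since the remainder is 3, round up to i = 5. First occurrence in the window: #6 on November 6, 2014 (5×6 = 30 days in).
December 26, 2014 is 80 days after the start; 80 ÷ 6 = 13 remainder 2. Last occurrence in the window: #14 on December 24, 2014.
Occurrences #6 through #14: 9 in total.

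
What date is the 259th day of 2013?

Jan has 31 days (259 − 31 = 228 remain).
Feb has 28 days (228 − 28 = 200 remain).
Mar has 31 days (200 − 31 = 169 remain).
Apr has 30 days (169 − 30 = 139 remain).
May has 31 days (139 − 31 = 108 remain).
Jun has 30 days (108 − 30 = 78 remain).
Jul has 31 days (78 − 31 = 47 remain).
Aug has 31 days (47 − 31 = 16 remain).
16 into Sep → Sep 16.

Sep 16, 2013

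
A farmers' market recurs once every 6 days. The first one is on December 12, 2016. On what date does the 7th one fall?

The 7th occurrence is 6 intervals after the first: 6 × 6 = 36 days after December 12, 2016.
December has 31 days — 19 days to the end of December leaves 17.
17 days into January → January 17, 2017.

January 17, 2017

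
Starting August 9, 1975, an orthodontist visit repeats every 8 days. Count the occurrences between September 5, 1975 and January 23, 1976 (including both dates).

17

Occurrences land 8·i days after August 9, 1975 for i = 0, 1, 2, …
September 5, 1975 is 27 days after the start; 27 ÷ 8 = 3 remainder 3; since the remainder is 3, round up to i = 4. First occurrence in the window: #5 on September 10, 1975 (4×8 = 32 days in).
January 23, 1976 is 167 days after the start; 167 ÷ 8 = 20 remainder 7. Last occurrence in the window: #21 on January 16, 1976.
Occurrences #5 through #21: 17 in total.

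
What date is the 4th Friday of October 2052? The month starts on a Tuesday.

October 2052 begins on a Tuesday, so the first Friday is October 4 (3 days later).
The 4th Friday is 3 weeks later: 4 + 21 = 25.

2052-10-25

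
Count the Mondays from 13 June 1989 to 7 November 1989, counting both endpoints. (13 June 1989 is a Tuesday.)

13 June 1989 is a Tuesday; the first Monday on or after it is 19 June 1989 (6 days later).
From 19 June 1989 to 7 November 1989: 11 + 31 + 31 + 30 + 31 + 7 = 141 days (rest of June, July, August, September, October, November).
141 ÷ 7 = 20 full weeks with remainder 1, so 20 more Mondays after the first → 21.

21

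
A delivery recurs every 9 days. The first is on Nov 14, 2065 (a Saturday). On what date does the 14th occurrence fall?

Mar 11, 2066

The 14th occurrence is 13 intervals after the first: 13 × 9 = 117 days after Nov 14, 2065.
Nov has 30 days — 16 days to the end of Nov leaves 101.
Dec has 31 days (70 left).
Jan has 31 days (39 left).
Feb has 28 days (11 left).
11 days into Mar → Mar 11, 2066.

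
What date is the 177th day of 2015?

January has 31 days (177 − 31 = 146 remain).
February has 28 days (146 − 28 = 118 remain).
March has 31 days (118 − 31 = 87 remain).
April has 30 days (87 − 30 = 57 remain).
May has 31 days (57 − 31 = 26 remain).
26 into June → June 26.

June 26, 2015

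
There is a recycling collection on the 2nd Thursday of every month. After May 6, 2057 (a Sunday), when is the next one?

May 10, 2057

May 2057 starts on a Tuesday; its first Thursday is the 3rd, so the 2nd Thursday is the 10th — May 10, 2057.
May 10, 2057 is after May 6, 2057, so that is the next one.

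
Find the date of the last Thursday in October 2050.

October 27, 2050

The first Thursday of October 2050 is October 6.
October 2050 has 31 days. Adding weeks: 6, 13, 20, 27 — the last one ≤ 31 is the 27th.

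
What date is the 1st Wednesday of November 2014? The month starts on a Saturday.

November 2014 begins on a Saturday, so the first Wednesday is November 5 (4 days later).

November 5, 2014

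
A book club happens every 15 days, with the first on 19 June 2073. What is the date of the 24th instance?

The 24th occurrence is 23 intervals after the first: 23 × 15 = 345 days after 19 June 2073.
June has 30 days — 11 days to the end of June leaves 334.
July has 31 days (303 left).
August has 31 days (272 left).
September has 30 days (242 left).
October has 31 days (211 left).
November has 30 days (181 left).
December has 31 days (150 left).
January has 31 days (119 left).
February has 28 days (91 left).
March has 31 days (60 left).
April has 30 days (30 left).
30 days into May → 30 May 2074.

30 May 2074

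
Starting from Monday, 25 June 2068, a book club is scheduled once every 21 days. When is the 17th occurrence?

27 May 2069

The 17th occurrence is 16 intervals after the first: 16 × 21 = 336 days after 25 June 2068.
June has 30 days — 5 days to the end of June leaves 331.
July has 31 days (300 left).
August has 31 days (269 left).
September has 30 days (239 left).
October has 31 days (208 left).
November has 30 days (178 left).
December has 31 days (147 left).
January has 31 days (116 left).
February has 28 days (88 left).
March has 31 days (57 left).
April has 30 days (27 left).
27 days into May → 27 May 2069.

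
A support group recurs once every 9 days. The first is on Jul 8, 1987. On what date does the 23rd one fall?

Jan 22, 1988

The 23rd occurrence is 22 intervals after the first: 22 × 9 = 198 days after Jul 8, 1987.
Jul has 31 days — 23 days to the end of Jul leaves 175.
Aug has 31 days (144 left).
Sep has 30 days (114 left).
Oct has 31 days (83 left).
Nov has 30 days (53 left).
Dec has 31 days (22 left).
22 days into Jan → Jan 22, 1988.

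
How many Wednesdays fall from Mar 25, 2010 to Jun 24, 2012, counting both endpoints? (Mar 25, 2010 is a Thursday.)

117

Mar 25, 2010 is a Thursday; the first Wednesday on or after it is Mar 31, 2010 (6 days later).
From Mar 31, 2010 to Jun 24, 2012: 275 + 365 + 176 = 816 days (rest of 2010, 2011, to Jun 24, 2012 in 2012).
816 ÷ 7 = 116 full weeks with remainder 4, so 116 more Wednesdays after the first → 117.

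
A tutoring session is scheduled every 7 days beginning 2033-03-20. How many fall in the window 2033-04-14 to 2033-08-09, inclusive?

17

Occurrences land 7·i days after 2033-03-20 for i = 0, 1, 2, …
2033-04-14 is 25 days after the start; 25 ÷ 7 = 3 remainder 4; since the remainder is 4, round up to i = 4. First occurrence in the window: #5 on 2033-04-17 (4×7 = 28 days in).
2033-08-09 is 142 days after the start; 142 ÷ 7 = 20 remainder 2. Last occurrence in the window: #21 on 2033-08-07.
Occurrences #5 through #21: 17 in total.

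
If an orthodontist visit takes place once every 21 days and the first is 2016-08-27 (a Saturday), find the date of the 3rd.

2016-10-08

The 3rd occurrence is 2 intervals after the first: 2 × 21 = 42 days after 2016-08-27.
August has 31 days — 4 days to the end of August leaves 38.
September has 30 days (8 left).
8 days into October → 2016-10-08.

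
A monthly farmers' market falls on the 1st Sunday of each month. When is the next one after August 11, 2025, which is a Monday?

September 7, 2025

August 2025 starts on a Friday, so its 1st Sunday is August 3, 2025 (2 days in).
That is not after August 11, 2025, so look at September 2025.
September 2025 starts on a Monday, so its 1st Sunday is September 7, 2025 (6 days in).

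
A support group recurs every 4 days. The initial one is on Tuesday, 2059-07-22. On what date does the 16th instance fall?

The 16th occurrence is 15 intervals after the first: 15 × 4 = 60 days after 2059-07-22.
July has 31 days — 9 days to the end of July leaves 51.
August has 31 days (20 left).
20 days into September → 2059-09-20.

2059-09-20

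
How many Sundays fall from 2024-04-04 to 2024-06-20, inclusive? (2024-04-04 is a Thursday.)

2024-04-04 is a Thursday; the first Sunday on or after it is 2024-04-07 (3 days later).
From 2024-04-07 to 2024-06-20: 23 + 31 + 20 = 74 days (rest of April, May, June).
74 ÷ 7 = 10 full weeks with remainder 4, so 10 more Sundays after the first → 11.

11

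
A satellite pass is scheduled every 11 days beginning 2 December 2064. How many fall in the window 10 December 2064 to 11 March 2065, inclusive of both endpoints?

Occurrences land 11·i days after 2 December 2064 for i = 0, 1, 2, …
10 December 2064 is 8 days after the start; 8 ÷ 11 = 0 remainder 8; since the remainder is 8, round up to i = 1. First occurrence in the window: #2 on 13 December 2064 (1×11 = 11 days in).
11 March 2065 is 99 days after the start; 99 ÷ 11 = 9 remainder 0. Last occurrence in the window: #10 on 11 March 2065.
Occurrences #2 through #10: 9 in total.

9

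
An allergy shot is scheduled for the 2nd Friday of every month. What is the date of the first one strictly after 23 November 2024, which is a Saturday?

13 December 2024

November 2024 starts on a Friday; its first Friday is the 1st, so the 2nd Friday is the 8th — 8 November 2024.
That is not after 23 November 2024, so look at December 2024.
December 2024 starts on a Sunday; its first Friday is the 6th, so the 2nd Friday is the 13th — 13 December 2024.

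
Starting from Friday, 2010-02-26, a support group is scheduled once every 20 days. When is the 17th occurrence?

2011-01-12

The 17th occurrence is 16 intervals after the first: 16 × 20 = 320 days after 2010-02-26.
February has 28 days — 2 days to the end of February leaves 318.
March has 31 days (287 left).
April has 30 days (257 left).
May has 31 days (226 left).
June has 30 days (196 left).
July has 31 days (165 left).
August has 31 days (134 left).
September has 30 days (104 left).
October has 31 days (73 left).
November has 30 days (43 left).
December has 31 days (12 left).
12 days into January → 2011-01-12.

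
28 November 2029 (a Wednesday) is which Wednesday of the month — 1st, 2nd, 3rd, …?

4th

Day 28 falls in week ⌈28/7⌉ of the month.
Days 1–7 hold the 1st Wednesday, 8–14 the 2nd, 15–21 the 3rd, 22–28 the 4th, 29–31 the 5th.
28 is in the range for the 4th.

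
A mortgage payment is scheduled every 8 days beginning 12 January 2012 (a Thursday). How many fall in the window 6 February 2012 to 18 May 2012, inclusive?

12

Occurrences land 8·i days after 12 January 2012 for i = 0, 1, 2, …
6 February 2012 is 25 days after the start; 25 ÷ 8 = 3 remainder 1; since the remainder is 1, round up to i = 4. First occurrence in the window: #5 on 13 February 2012 (4×8 = 32 days in).
18 May 2012 is 127 days after the start; 127 ÷ 8 = 15 remainder 7. Last occurrence in the window: #16 on 11 May 2012.
Occurrences #5 through #16: 12 in total.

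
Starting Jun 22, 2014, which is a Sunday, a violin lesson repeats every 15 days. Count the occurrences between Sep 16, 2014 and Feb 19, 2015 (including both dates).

11

Occurrences land 15·i days after Jun 22, 2014 for i = 0, 1, 2, …
Sep 16, 2014 is 86 days after the start; 86 ÷ 15 = 5 remainder 11; since the remainder is 11, round up to i = 6. First occurrence in the window: #7 on Sep 20, 2014 (6×15 = 90 days in).
Feb 19, 2015 is 242 days after the start; 242 ÷ 15 = 16 remainder 2. Last occurrence in the window: #17 on Feb 17, 2015.
Occurrences #7 through #17: 11 in total.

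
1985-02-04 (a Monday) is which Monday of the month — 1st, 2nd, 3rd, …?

1st

Day 4 falls in week ⌈4/7⌉ of the month.
Days 1–7 hold the 1st Monday, 8–14 the 2nd, 15–21 the 3rd, 22–28 the 4th, 29–31 the 5th.
4 is in the range for the 1st.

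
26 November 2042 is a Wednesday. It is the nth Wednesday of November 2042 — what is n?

Day 26 falls in week ⌈26/7⌉ of the month.
Days 1–7 hold the 1st Wednesday, 8–14 the 2nd, 15–21 the 3rd, 22–28 the 4th, 29–31 the 5th.
26 is in the range for the 4th.

4th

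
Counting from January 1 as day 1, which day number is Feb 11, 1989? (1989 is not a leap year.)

Days in months before Feb: 31 = 31.
Plus 11 days into Feb → day 42.

42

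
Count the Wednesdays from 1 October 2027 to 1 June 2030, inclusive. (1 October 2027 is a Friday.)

1 October 2027 is a Friday; the first Wednesday on or after it is 6 October 2027 (5 days later).
From 6 October 2027 to 1 June 2030: 86 + 366 + 365 + 152 = 969 days (rest of 2027, 2028, 2029, to 1 June 2030 in 2030).
969 ÷ 7 = 138 full weeks with remainder 3, so 138 more Wednesdays after the first → 139.

139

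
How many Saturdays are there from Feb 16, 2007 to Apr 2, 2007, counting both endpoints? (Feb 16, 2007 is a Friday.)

Feb 16, 2007 is a Friday; the first Saturday on or after it is Feb 17, 2007 (1 day later).
From Feb 17, 2007 to Apr 2, 2007: 11 + 31 + 2 = 44 days (rest of Feb, Mar, Apr).
44 ÷ 7 = 6 full weeks with remainder 2, so 6 more Saturdays after the first → 7.

7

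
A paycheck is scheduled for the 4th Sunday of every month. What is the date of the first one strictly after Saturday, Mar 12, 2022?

Mar 27, 2022

Mar 2022 starts on a Tuesday; its first Sunday is the 6th, so the 4th Sunday is the 27th — Mar 27, 2022.
Mar 27, 2022 is after Mar 12, 2022, so that is the next one.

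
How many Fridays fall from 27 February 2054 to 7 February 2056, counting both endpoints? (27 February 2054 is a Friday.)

102

27 February 2054 is a Friday; the first Friday on or after it is 27 February 2054.
From 27 February 2054 to 7 February 2056: 307 + 365 + 38 = 710 days (rest of 2054, 2055, to 7 February 2056 in 2056).
710 ÷ 7 = 101 full weeks with remainder 3, so 101 more Fridays after the first → 102.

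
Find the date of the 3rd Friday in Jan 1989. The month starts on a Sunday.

Jan 1989 begins on a Sunday, so the first Friday is Jan 6 (5 days later).
The 3rd Friday is 2 weeks later: 6 + 14 = 20.

Jan 20, 1989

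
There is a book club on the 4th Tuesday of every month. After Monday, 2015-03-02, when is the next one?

March 2015 starts on a Sunday; its first Tuesday is the 3rd, so the 4th Tuesday is the 24th — 2015-03-24.
2015-03-24 is after 2015-03-02, so that is the next one.

2015-03-24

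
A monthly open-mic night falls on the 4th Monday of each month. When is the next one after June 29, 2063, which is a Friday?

June 2063 starts on a Friday; its first Monday is the 4th, so the 4th Monday is the 25th — June 25, 2063.
That is not after June 29, 2063, so look at July 2063.
July 2063 starts on a Sunday; its first Monday is the 2nd, so the 4th Monday is the 23rd — July 23, 2063.

July 23, 2063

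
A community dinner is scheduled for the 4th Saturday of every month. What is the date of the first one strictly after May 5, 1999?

May 1999 starts on a Saturday; its first Saturday is the 1st, so the 4th Saturday is the 22nd — May 22, 1999.
May 22, 1999 is after May 5, 1999, so that is the next one.

May 22, 1999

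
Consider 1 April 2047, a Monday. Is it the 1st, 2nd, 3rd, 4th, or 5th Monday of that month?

1st

Day 1 falls in week ⌈1/7⌉ of the month.
Days 1–7 hold the 1st Monday, 8–14 the 2nd, 15–21 the 3rd, 22–28 the 4th, 29–31 the 5th.
1 is in the range for the 1st.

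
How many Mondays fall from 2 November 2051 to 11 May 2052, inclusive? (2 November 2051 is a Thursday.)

27

2 November 2051 is a Thursday; the first Monday on or after it is 6 November 2051 (4 days later).
From 6 November 2051 to 11 May 2052: 24 + 31 + 31 + 29 + 31 + 30 + 11 = 187 days (rest of November, December, January, February, March, April, May).
187 ÷ 7 = 26 full weeks with remainder 5, so 26 more Mondays after the first → 27.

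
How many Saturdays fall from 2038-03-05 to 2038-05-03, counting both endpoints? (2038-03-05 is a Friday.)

2038-03-05 is a Friday; the first Saturday on or after it is 2038-03-06 (1 day later).
From 2038-03-06 to 2038-05-03: 25 + 30 + 3 = 58 days (rest of March, April, May).
58 ÷ 7 = 8 full weeks with remainder 2, so 8 more Saturdays after the first → 9.

9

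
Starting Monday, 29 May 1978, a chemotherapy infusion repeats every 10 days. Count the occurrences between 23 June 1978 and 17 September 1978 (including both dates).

Occurrences land 10·i days after 29 May 1978 for i = 0, 1, 2, …
23 June 1978 is 25 days after the start; 25 ÷ 10 = 2 remainder 5; since the remainder is 5, round up to i = 3. First occurrence in the window: #4 on 28 June 1978 (3×10 = 30 days in).
17 September 1978 is 111 days after the start; 111 ÷ 10 = 11 remainder 1. Last occurrence in the window: #12 on 16 September 1978.
Occurrences #4 through #12: 9 in total.

9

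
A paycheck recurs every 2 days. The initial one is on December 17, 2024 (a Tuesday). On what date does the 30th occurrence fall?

The 30th occurrence is 29 intervals after the first: 29 × 2 = 58 days after December 17, 2024.
December has 31 days — 14 days to the end of December leaves 44.
January has 31 days (13 left).
13 days into February → February 13, 2025.

February 13, 2025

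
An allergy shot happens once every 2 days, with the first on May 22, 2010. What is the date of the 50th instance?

The 50th occurrence is 49 intervals after the first: 49 × 2 = 98 days after May 22, 2010.
May has 31 days — 9 days to the end of May leaves 89.
Jun has 30 days (59 left).
Jul has 31 days (28 left).
28 days into Aug → Aug 28, 2010.

Aug 28, 2010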